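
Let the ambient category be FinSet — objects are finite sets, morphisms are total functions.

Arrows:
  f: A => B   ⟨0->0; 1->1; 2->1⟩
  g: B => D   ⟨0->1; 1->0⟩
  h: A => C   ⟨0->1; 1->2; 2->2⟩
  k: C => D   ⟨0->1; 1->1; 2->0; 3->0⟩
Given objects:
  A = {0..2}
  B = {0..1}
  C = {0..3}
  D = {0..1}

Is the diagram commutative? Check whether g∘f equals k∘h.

Path 1 = f;g:
  0 f=>0 g=>1
  1 f=>1 g=>0
  2 f=>1 g=>0
  result₁ = ⟨0->1; 1->0; 2->0⟩
Path 2 = h;k:
  0 h=>1 k=>1
  1 h=>2 k=>0
  2 h=>2 k=>0
  result₂ = ⟨0->1; 1->0; 2->0⟩
Equal? same morphism ✓

Answer: COMMUTES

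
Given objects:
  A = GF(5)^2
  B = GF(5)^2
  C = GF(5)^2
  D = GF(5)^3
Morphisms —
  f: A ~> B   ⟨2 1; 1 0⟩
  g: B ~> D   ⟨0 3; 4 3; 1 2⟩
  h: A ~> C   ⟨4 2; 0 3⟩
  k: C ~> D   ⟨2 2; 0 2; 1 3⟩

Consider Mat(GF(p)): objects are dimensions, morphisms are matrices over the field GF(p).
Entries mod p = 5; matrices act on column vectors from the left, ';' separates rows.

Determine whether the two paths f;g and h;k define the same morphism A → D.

1) trace f;g:
  e0=⟨1,0⟩ f~>⟨2,1⟩ g~>⟨3,1,4⟩
  e1=⟨0,1⟩ f~>⟨1,0⟩ g~>⟨0,4,1⟩
  result₁ = ⟨3 0; 1 4; 4 1⟩
2) trace h;k:
  e0=⟨1,0⟩ h~>⟨4,0⟩ k~>⟨3,0,4⟩
  e1=⟨0,1⟩ h~>⟨2,3⟩ k~>⟨0,1,1⟩
  result₂ = ⟨3 0; 0 1; 4 1⟩
Equal? NO — does not commute

Answer: DOES NOT COMMUTE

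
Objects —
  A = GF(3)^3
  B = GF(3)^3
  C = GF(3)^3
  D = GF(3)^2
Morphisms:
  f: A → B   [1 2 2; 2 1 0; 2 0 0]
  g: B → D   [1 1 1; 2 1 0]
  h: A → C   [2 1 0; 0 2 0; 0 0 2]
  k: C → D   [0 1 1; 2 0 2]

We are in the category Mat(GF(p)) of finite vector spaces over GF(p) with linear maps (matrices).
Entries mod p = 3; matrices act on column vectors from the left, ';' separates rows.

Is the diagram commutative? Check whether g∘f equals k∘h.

Answer: DOES NOT COMMUTE

Trace:
Along f;g (path 1):
  e0=(1,0,0) f→(1,2,2) g→(2,1)
  e1=(0,1,0) f→(2,1,0) g→(0,2)
  e2=(0,0,1) f→(2,0,0) g→(2,1)
  result₁ = [2 0 2; 1 2 1]
Along h;k (path 2):
  e0=(1,0,0) h→(2,0,0) k→(0,1)
  e1=(0,1,0) h→(1,2,0) k→(2,2)
  e2=(0,0,1) h→(0,0,2) k→(2,1)
  result₂ = [0 2 2; 1 2 1]
Equal? distinct morphisms ✗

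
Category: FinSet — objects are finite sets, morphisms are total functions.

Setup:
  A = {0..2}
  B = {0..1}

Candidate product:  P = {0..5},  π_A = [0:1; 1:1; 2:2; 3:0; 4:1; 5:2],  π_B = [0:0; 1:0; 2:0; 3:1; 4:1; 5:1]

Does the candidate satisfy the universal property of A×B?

Answer: NOT A VALID PRODUCT — duplicate pair at indices 1,0

Trace:
|A|·|B| = 3·2 = 6;  |P| = 6
Check the pairing map k ↦ (π_A(k), π_B(k)):
  0 : (1,0)
  1 : (1,0)  ✗ repeats pair of k=0
  2 : (2,0)
  3 : (0,1)
  4 : (1,1)
  5 : (2,1)
distinct pairs in image: 5 / 6 needed
  → (1,0) hit at k=0 and k=1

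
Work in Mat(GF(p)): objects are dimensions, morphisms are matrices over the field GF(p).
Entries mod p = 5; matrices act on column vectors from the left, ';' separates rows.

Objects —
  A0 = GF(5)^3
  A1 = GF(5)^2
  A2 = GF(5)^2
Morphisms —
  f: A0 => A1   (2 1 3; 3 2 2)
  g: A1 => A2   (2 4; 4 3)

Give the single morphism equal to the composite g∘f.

  e0=⟨1,0,0⟩ f=>⟨2,3⟩ g=>⟨1,2⟩
  e1=⟨0,1,0⟩ f=>⟨1,2⟩ g=>⟨0,0⟩
  e2=⟨0,0,1⟩ f=>⟨3,2⟩ g=>⟨4,3⟩
⟦path⟧: (1 0 4; 2 0 3)

Answer: (1 0 4; 2 0 3)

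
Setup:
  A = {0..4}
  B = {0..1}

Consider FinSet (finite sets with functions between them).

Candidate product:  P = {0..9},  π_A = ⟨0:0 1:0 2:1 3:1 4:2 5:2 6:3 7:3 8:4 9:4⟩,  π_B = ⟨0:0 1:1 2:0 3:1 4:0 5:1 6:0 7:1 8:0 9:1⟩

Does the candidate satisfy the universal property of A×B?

Answer: VALID PRODUCT

Derivation:
|A|·|B| = 5·2 = 10;  |P| = 10
Check the pairing map k ↦ (π_A(k), π_B(k)):
  0 : (0,0)
  1 : (0,1)
  2 : (1,0)
  3 : (1,1)
  4 : (2,0)
  5 : (2,1)
  6 : (3,0)
  7 : (3,1)
  8 : (4,0)
  9 : (4,1)
distinct pairs in image: 10 / 10 needed
  → bijection onto A×B; projections well-typed.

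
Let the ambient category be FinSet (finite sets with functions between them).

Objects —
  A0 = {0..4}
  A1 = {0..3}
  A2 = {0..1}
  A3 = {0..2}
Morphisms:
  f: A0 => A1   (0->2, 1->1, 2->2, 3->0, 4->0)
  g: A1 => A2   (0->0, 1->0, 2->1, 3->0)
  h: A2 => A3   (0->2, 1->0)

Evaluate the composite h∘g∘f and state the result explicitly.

Answer: (0->0, 1->2, 2->0, 3->2, 4->2)

Trace:
  0 f=>2 g=>1 h=>0
  1 f=>1 g=>0 h=>2
  2 f=>2 g=>1 h=>0
  3 f=>0 g=>0 h=>2
  4 f=>0 g=>0 h=>2
composite: (0->0, 1->2, 2->0, 3->2, 4->2)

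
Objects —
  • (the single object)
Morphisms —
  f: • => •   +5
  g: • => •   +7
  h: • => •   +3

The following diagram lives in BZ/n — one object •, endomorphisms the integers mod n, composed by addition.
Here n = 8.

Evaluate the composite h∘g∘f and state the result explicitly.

  0 +5≡5 +7≡4 +3≡7  (mod 8)
⟦path⟧: +7

Answer: +7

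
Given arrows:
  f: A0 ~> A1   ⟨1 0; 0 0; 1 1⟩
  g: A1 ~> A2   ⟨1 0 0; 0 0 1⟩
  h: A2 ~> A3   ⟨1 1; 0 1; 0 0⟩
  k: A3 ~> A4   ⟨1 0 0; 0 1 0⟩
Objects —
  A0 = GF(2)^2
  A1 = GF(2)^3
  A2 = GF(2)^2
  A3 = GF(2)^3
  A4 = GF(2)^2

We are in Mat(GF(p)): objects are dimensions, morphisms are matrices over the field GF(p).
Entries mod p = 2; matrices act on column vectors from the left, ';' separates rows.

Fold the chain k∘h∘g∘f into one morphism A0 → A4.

  e0=⟨1,0⟩ f~>⟨1,0,1⟩ g~>⟨1,1⟩ h~>⟨0,1,0⟩ k~>⟨0,1⟩
  e1=⟨0,1⟩ f~>⟨0,0,1⟩ g~>⟨0,1⟩ h~>⟨1,1,0⟩ k~>⟨1,1⟩
⟦path⟧: ⟨0 1; 1 1⟩

Answer: ⟨0 1; 1 1⟩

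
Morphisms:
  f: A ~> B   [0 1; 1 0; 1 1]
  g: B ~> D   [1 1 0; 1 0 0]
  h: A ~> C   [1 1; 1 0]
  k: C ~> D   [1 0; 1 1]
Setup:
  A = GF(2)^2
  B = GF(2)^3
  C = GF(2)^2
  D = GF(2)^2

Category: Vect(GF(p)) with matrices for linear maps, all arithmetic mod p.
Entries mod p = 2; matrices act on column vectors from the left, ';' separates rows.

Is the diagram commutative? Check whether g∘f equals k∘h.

Along f;g (path 1):
  e0=[1,0] f~>[0,1,1] g~>[1,0]
  e1=[0,1] f~>[1,0,1] g~>[1,1]
  result₁ = [1 1; 0 1]
Along h;k (path 2):
  e0=[1,0] h~>[1,1] k~>[1,0]
  e1=[0,1] h~>[1,0] k~>[1,1]
  result₂ = [1 1; 0 1]
Equal? same morphism ✓

Answer: COMMUTES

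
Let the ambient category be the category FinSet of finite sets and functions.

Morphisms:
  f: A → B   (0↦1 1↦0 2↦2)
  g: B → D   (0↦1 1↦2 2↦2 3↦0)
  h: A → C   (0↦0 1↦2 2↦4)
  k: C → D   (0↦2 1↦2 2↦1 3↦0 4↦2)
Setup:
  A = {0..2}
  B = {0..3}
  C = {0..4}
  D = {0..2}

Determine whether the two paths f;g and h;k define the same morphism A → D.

Answer: COMMUTES

Work:
Along f;g (path 1):
  0 f→1 g→2
  1 f→0 g→1
  2 f→2 g→2
  ⟦path⟧₁ = (0↦2 1↦1 2↦2)
Along h;k (path 2):
  0 h→0 k→2
  1 h→2 k→1
  2 h→4 k→2
  ⟦path⟧₂ = (0↦2 1↦1 2↦2)
Equal? YES — commutes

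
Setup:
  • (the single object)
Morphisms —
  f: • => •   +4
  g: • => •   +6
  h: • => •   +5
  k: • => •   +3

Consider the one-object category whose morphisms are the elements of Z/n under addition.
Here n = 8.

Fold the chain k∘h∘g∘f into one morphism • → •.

  0 +4≡4 +6≡2 +5≡7 +3≡2  (mod 8)
result: +2

Answer: +2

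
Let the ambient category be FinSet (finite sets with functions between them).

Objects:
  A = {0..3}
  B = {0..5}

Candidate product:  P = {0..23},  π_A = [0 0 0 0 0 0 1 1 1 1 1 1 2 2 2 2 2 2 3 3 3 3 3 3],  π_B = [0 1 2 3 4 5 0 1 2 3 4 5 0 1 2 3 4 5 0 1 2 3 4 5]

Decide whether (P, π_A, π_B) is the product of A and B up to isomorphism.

Answer: VALID PRODUCT

Trace:
|A|·|B| = 4·6 = 24;  |P| = 24
Check the pairing map k ↦ (π_A(k), π_B(k)):
  0 : (0,0)
  1 : (0,1)
  2 : (0,2)
  3 : (0,3)
  4 : (0,4)
  5 : (0,5)
  6 : (1,0)
  7 : (1,1)
  8 : (1,2)
  9 : (1,3)
  10 : (1,4)
  11 : (1,5)
  12 : (2,0)
  13 : (2,1)
  14 : (2,2)
  15 : (2,3)
  16 : (2,4)
  17 : (2,5)
  18 : (3,0)
  19 : (3,1)
  20 : (3,2)
  21 : (3,3)
  22 : (3,4)
  23 : (3,5)
distinct pairs in image: 24 / 24 needed
  → bijection onto A×B; projections well-typed.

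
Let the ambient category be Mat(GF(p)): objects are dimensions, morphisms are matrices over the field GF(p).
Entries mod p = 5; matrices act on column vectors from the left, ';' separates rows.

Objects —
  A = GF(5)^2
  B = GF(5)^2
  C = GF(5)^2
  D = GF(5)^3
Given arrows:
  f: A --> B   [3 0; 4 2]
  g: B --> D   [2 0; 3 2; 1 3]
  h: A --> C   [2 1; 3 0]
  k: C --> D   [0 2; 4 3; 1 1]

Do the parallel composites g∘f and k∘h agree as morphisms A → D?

Answer: COMMUTES

Trace:
1) trace f;g:
  e0=(1,0) f-->(3,4) g-->(1,2,0)
  e1=(0,1) f-->(0,2) g-->(0,4,1)
  ⟦path⟧₁ = [1 0; 2 4; 0 1]
2) trace h;k:
  e0=(1,0) h-->(2,3) k-->(1,2,0)
  e1=(0,1) h-->(1,0) k-->(0,4,1)
  ⟦path⟧₂ = [1 0; 2 4; 0 1]
Equal? YES — commutes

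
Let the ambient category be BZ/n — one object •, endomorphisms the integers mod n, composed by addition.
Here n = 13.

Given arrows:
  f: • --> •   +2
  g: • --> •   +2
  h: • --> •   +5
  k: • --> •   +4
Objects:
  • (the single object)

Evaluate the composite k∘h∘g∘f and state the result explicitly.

  0 +2≡2 +2≡4 +5≡9 +4≡0  (mod 13)
composite: +0

Answer: +0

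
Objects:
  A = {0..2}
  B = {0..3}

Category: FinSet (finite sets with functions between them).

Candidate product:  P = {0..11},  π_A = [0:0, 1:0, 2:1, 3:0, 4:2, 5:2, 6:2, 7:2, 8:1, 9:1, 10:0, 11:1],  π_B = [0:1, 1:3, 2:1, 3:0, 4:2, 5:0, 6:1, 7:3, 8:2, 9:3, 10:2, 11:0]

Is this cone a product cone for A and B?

Answer: VALID PRODUCT

Trace:
|A|·|B| = 3·4 = 12;  |P| = 12
Check the pairing map k ↦ (π_A(k), π_B(k)):
  0 : (0,1)
  1 : (0,3)
  2 : (1,1)
  3 : (0,0)
  4 : (2,2)
  5 : (2,0)
  6 : (2,1)
  7 : (2,3)
  8 : (1,2)
  9 : (1,3)
  10 : (0,2)
  11 : (1,0)
distinct pairs in image: 12 / 12 needed
  → bijection onto A×B; projections well-typed.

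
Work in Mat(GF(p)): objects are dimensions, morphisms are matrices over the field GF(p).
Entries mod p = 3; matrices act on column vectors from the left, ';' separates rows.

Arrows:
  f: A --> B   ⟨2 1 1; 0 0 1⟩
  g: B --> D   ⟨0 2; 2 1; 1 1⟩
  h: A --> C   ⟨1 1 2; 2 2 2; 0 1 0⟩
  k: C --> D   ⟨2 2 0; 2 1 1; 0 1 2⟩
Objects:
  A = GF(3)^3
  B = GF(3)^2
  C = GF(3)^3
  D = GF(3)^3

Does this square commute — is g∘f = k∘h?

Answer: COMMUTES

Derivation:
1) trace f;g:
  e0=(1,0,0) f-->(2,0) g-->(0,1,2)
  e1=(0,1,0) f-->(1,0) g-->(0,2,1)
  e2=(0,0,1) f-->(1,1) g-->(2,0,2)
  result₁ = ⟨0 0 2; 1 2 0; 2 1 2⟩
2) trace h;k:
  e0=(1,0,0) h-->(1,2,0) k-->(0,1,2)
  e1=(0,1,0) h-->(1,2,1) k-->(0,2,1)
  e2=(0,0,1) h-->(2,2,0) k-->(2,0,2)
  result₂ = ⟨0 0 2; 1 2 0; 2 1 2⟩
Equal? YES — commutes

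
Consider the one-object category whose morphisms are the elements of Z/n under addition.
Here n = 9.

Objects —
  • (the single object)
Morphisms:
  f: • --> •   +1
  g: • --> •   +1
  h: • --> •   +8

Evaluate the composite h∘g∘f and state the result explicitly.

  0 +1≡1 +1≡2 +8≡1  (mod 9)
composite: +1

Answer: +1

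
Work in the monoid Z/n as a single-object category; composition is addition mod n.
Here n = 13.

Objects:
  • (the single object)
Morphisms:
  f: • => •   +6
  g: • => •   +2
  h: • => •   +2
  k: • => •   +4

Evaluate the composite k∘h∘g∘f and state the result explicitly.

  0 +6≡6 +2≡8 +2≡10 +4≡1  (mod 13)
result: +1

Answer: +1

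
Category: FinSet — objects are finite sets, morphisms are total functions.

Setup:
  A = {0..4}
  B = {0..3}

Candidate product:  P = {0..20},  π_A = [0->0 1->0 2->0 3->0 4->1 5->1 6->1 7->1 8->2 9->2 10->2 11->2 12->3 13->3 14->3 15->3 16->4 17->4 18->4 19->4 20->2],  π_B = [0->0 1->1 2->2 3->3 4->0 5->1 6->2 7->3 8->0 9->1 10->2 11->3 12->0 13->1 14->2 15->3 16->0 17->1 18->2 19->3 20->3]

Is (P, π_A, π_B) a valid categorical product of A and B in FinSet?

|A|·|B| = 5·4 = 20;  |P| = 21
  → cardinalities differ; no bijection possible.

Answer: NOT A VALID PRODUCT — |P|=21 ≠ |A|·|B|=20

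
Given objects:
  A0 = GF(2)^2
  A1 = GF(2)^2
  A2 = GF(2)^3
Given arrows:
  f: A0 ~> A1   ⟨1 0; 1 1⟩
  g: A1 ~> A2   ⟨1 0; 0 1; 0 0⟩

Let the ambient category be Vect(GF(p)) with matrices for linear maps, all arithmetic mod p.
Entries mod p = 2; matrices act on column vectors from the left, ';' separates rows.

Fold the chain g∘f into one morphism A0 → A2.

  e0=⟨1,0⟩ f~>⟨1,1⟩ g~>⟨1,1,0⟩
  e1=⟨0,1⟩ f~>⟨0,1⟩ g~>⟨0,1,0⟩
result: ⟨1 0; 1 1; 0 0⟩

Answer: ⟨1 0; 1 1; 0 0⟩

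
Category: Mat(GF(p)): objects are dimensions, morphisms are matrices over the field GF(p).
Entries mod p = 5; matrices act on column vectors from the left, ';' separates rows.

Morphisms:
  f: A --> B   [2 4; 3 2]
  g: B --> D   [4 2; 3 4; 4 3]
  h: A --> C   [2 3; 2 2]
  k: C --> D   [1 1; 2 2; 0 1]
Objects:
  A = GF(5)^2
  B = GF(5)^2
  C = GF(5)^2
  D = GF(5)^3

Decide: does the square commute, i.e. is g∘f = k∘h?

Along f;g (path 1):
  e0=[1,0] f-->[2,3] g-->[4,3,2]
  e1=[0,1] f-->[4,2] g-->[0,0,2]
  composite₁ = [4 0; 3 0; 2 2]
Along h;k (path 2):
  e0=[1,0] h-->[2,2] k-->[4,3,2]
  e1=[0,1] h-->[3,2] k-->[0,0,2]
  composite₂ = [4 0; 3 0; 2 2]
Equal? equal; square commutes

Answer: COMMUTES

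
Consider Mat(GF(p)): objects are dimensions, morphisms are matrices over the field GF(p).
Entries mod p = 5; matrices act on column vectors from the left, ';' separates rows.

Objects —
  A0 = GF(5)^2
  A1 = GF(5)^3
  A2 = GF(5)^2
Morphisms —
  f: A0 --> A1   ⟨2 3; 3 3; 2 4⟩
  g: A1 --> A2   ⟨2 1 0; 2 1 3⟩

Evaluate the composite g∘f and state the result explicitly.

Answer: ⟨2 4; 3 1⟩

Derivation:
  e0=[1,0] f-->[2,3,2] g-->[2,3]
  e1=[0,1] f-->[3,3,4] g-->[4,1]
composite: ⟨2 4; 3 1⟩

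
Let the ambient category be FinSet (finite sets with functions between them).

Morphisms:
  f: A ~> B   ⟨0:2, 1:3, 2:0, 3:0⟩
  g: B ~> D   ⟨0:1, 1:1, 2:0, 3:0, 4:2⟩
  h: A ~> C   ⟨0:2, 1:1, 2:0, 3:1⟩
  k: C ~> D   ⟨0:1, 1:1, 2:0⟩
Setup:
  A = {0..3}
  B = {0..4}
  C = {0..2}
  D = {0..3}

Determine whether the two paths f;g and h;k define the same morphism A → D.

Answer: DOES NOT COMMUTE

Derivation:
1) trace f;g:
  0 f~>2 g~>0
  1 f~>3 g~>0
  2 f~>0 g~>1
  3 f~>0 g~>1
  result₁ = ⟨0:0, 1:0, 2:1, 3:1⟩
2) trace h;k:
  0 h~>2 k~>0
  1 h~>1 k~>1
  2 h~>0 k~>1
  3 h~>1 k~>1
  result₂ = ⟨0:0, 1:1, 2:1, 3:1⟩
Equal? distinct morphisms ✗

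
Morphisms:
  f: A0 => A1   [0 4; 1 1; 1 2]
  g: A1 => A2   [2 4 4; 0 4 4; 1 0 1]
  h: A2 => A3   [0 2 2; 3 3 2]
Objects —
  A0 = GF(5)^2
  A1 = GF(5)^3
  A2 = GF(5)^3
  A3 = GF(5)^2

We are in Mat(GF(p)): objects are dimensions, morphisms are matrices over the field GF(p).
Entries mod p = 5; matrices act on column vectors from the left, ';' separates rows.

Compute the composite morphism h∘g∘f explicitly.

  e0=(1,0) f=>(0,1,1) g=>(3,3,1) h=>(3,0)
  e1=(0,1) f=>(4,1,2) g=>(0,2,1) h=>(1,3)
composite: [3 1; 0 3]

Answer: [3 1; 0 3]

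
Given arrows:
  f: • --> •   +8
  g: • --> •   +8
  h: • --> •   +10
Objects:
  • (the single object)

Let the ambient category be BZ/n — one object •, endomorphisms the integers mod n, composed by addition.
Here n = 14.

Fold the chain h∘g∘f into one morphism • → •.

Answer: +12

Work:
  0 +8≡8 +8≡2 +10≡12  (mod 14)
result: +12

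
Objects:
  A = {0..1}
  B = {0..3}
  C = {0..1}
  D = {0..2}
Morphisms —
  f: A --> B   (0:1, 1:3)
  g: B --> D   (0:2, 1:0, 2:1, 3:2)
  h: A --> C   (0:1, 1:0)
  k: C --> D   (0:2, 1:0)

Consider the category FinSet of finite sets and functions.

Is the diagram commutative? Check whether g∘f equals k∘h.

Answer: COMMUTES

Work:
1) trace f;g:
  0 f-->1 g-->0
  1 f-->3 g-->2
  ⟦path⟧₁ = (0:0, 1:2)
2) trace h;k:
  0 h-->1 k-->0
  1 h-->0 k-->2
  ⟦path⟧₂ = (0:0, 1:2)
Equal? YES — commutes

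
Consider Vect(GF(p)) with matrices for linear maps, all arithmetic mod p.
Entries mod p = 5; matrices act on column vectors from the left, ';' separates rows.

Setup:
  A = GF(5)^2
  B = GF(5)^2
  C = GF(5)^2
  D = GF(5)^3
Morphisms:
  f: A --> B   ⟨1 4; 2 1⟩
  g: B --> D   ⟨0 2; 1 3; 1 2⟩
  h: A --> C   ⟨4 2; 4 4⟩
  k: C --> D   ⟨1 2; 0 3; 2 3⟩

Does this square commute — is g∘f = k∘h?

Answer: DOES NOT COMMUTE

Work:
Along f;g (path 1):
  e0=[1,0] f-->[1,2] g-->[4,2,0]
  e1=[0,1] f-->[4,1] g-->[2,2,1]
  result₁ = ⟨4 2; 2 2; 0 1⟩
Along h;k (path 2):
  e0=[1,0] h-->[4,4] k-->[2,2,0]
  e1=[0,1] h-->[2,4] k-->[0,2,1]
  result₂ = ⟨2 0; 2 2; 0 1⟩
Equal? NO — does not commute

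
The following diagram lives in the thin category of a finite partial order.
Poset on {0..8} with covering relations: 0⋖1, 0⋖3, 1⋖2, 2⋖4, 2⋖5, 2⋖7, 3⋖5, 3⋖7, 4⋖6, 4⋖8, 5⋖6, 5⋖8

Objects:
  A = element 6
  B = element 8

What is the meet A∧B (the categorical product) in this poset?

Common predecessors of 6,8: {0,1,2,3,4,5}
  maximal lower bounds 4 and 5 are incomparable: neither 4≤5 nor 5≤4
→ no greatest lower bound exists

Answer: NO MEET EXISTS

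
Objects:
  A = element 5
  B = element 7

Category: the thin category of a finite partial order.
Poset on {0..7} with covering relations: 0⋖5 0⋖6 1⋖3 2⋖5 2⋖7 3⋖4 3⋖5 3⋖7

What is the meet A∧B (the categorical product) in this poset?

Answer: NO MEET EXISTS

Trace:
Lower bounds of A=5 and B=7: {1,2,3}
  maximal lower bounds 2 and 3 are incomparable: neither 2<=3 nor 3<=2
→ no greatest lower bound exists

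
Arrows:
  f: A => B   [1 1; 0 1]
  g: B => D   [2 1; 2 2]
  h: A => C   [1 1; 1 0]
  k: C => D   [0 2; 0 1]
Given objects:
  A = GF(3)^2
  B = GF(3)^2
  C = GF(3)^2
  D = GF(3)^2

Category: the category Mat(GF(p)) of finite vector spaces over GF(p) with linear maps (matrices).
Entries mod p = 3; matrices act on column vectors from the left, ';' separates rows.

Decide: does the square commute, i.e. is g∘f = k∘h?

Answer: DOES NOT COMMUTE

Derivation:
Path 1 = f;g:
  e0=[1,0] f=>[1,0] g=>[2,2]
  e1=[0,1] f=>[1,1] g=>[0,1]
  ⟦path⟧₁ = [2 0; 2 1]
Path 2 = h;k:
  e0=[1,0] h=>[1,1] k=>[2,1]
  e1=[0,1] h=>[1,0] k=>[0,0]
  ⟦path⟧₂ = [2 0; 1 0]
Equal? NO — does not commute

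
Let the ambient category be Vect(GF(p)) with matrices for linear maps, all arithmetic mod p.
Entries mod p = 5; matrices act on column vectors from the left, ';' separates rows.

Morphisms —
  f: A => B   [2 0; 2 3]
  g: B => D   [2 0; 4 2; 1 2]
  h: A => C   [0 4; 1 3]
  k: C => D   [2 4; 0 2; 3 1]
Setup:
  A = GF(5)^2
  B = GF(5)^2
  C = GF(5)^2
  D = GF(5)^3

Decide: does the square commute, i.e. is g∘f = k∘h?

Answer: DOES NOT COMMUTE

Derivation:
1) trace f;g:
  e0=[1,0] f=>[2,2] g=>[4,2,1]
  e1=[0,1] f=>[0,3] g=>[0,1,1]
  ⟦path⟧₁ = [4 0; 2 1; 1 1]
2) trace h;k:
  e0=[1,0] h=>[0,1] k=>[4,2,1]
  e1=[0,1] h=>[4,3] k=>[0,1,0]
  ⟦path⟧₂ = [4 0; 2 1; 1 0]
Equal? distinct morphisms ✗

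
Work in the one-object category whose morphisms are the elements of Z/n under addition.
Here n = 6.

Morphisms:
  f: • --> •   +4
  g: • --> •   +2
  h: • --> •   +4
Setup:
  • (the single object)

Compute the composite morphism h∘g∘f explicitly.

  0 +4≡4 +2≡0 +4≡4  (mod 6)
⟦path⟧: +4

Answer: +4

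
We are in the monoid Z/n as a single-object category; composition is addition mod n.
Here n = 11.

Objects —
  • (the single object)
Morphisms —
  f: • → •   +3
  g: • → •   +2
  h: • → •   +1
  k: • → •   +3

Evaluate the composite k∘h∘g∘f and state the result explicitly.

Answer: +9

Trace:
  0 +3≡3 +2≡5 +1≡6 +3≡9  (mod 11)
result: +9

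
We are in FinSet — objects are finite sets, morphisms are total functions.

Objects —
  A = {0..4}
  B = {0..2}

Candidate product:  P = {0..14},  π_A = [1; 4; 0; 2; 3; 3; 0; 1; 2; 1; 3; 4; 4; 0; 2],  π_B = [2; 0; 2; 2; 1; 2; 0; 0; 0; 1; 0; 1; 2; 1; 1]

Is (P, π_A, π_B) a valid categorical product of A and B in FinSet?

|A|·|B| = 5·3 = 15;  |P| = 15
Check the pairing map k ↦ (π_A(k), π_B(k)):
  0 -> (1,2)
  1 -> (4,0)
  2 -> (0,2)
  3 -> (2,2)
  4 -> (3,1)
  5 -> (3,2)
  6 -> (0,0)
  7 -> (1,0)
  8 -> (2,0)
  9 -> (1,1)
  10 -> (3,0)
  11 -> (4,1)
  12 -> (4,2)
  13 -> (0,1)
  14 -> (2,1)
distinct pairs in image: 15 / 15 needed
  → bijection onto A×B; projections well-typed.

Answer: VALID PRODUCT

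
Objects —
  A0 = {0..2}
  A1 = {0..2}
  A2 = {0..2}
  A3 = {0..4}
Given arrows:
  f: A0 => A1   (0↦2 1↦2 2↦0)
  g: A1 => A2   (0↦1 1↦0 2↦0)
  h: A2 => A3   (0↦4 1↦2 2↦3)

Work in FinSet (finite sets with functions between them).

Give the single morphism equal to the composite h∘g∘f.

  0 f=>2 g=>0 h=>4
  1 f=>2 g=>0 h=>4
  2 f=>0 g=>1 h=>2
composite: (0↦4 1↦4 2↦2)

Answer: (0↦4 1↦4 2↦2)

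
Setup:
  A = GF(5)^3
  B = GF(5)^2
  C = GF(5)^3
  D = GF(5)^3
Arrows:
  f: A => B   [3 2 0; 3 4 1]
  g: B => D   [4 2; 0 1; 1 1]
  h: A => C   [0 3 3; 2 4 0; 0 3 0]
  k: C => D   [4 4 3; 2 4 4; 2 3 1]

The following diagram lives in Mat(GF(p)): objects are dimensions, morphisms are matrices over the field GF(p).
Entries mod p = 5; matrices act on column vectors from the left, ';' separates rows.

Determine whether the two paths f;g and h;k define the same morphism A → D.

Path 1 = f;g:
  e0=(1,0,0) f=>(3,3) g=>(3,3,1)
  e1=(0,1,0) f=>(2,4) g=>(1,4,1)
  e2=(0,0,1) f=>(0,1) g=>(2,1,1)
  result₁ = [3 1 2; 3 4 1; 1 1 1]
Path 2 = h;k:
  e0=(1,0,0) h=>(0,2,0) k=>(3,3,1)
  e1=(0,1,0) h=>(3,4,3) k=>(2,4,1)
  e2=(0,0,1) h=>(3,0,0) k=>(2,1,1)
  result₂ = [3 2 2; 3 4 1; 1 1 1]
Equal? differ; not commutative

Answer: DOES NOT COMMUTE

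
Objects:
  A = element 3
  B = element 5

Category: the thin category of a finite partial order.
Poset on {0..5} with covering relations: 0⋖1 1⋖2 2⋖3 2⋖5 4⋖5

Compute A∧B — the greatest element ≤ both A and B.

Common predecessors of 3,5: {0,1,2}
  0 ≤ 2
  1 ≤ 2
  2 ≤ 2
glb = 2

Answer: A∧B = 2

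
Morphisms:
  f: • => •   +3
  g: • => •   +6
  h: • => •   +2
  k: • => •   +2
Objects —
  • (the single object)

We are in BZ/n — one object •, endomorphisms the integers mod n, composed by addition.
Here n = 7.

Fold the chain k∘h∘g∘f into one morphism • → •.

Answer: +6

Work:
  0 +3≡3 +6≡2 +2≡4 +2≡6  (mod 7)
result: +6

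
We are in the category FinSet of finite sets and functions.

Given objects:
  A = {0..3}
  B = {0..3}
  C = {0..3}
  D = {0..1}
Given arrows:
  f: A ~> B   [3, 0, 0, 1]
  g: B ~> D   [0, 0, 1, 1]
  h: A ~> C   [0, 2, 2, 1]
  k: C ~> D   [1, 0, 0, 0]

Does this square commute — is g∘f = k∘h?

Answer: COMMUTES

Work:
Path 1 = f;g:
  0 f~>3 g~>1
  1 f~>0 g~>0
  2 f~>0 g~>0
  3 f~>1 g~>0
  ⟦path⟧₁ = [1, 0, 0, 0]
Path 2 = h;k:
  0 h~>0 k~>1
  1 h~>2 k~>0
  2 h~>2 k~>0
  3 h~>1 k~>0
  ⟦path⟧₂ = [1, 0, 0, 0]
Equal? YES — commutes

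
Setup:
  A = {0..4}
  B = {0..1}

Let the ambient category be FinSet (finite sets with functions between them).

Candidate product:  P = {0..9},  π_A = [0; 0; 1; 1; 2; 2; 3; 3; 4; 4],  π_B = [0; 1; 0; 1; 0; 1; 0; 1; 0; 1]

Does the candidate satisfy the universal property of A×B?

|A|·|B| = 5·2 = 10;  |P| = 10
Check the pairing map k ↦ (π_A(k), π_B(k)):
  0 : (0,0)
  1 : (0,1)
  2 : (1,0)
  3 : (1,1)
  4 : (2,0)
  5 : (2,1)
  6 : (3,0)
  7 : (3,1)
  8 : (4,0)
  9 : (4,1)
distinct pairs in image: 10 / 10 needed
  → bijection onto A×B; projections well-typed.

Answer: VALID PRODUCT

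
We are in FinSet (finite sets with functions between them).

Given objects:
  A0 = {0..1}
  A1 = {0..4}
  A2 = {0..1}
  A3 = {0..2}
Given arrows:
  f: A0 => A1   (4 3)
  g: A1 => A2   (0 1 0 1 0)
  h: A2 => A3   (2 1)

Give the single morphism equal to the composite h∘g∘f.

  0 f=>4 g=>0 h=>2
  1 f=>3 g=>1 h=>1
⟦path⟧: (2 1)

Answer: (2 1)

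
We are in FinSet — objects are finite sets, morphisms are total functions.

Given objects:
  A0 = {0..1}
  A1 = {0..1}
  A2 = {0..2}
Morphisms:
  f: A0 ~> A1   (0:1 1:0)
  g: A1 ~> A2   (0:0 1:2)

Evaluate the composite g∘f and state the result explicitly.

  0 f~>1 g~>2
  1 f~>0 g~>0
composite: (0:2 1:0)

Answer: (0:2 1:0)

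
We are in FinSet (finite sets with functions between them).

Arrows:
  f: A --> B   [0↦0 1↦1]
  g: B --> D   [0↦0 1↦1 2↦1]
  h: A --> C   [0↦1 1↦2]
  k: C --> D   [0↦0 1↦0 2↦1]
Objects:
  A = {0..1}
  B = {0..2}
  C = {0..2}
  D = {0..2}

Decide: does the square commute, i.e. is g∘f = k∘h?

Answer: COMMUTES

Trace:
Along f;g (path 1):
  0 f-->0 g-->0
  1 f-->1 g-->1
  result₁ = [0↦0 1↦1]
Along h;k (path 2):
  0 h-->1 k-->0
  1 h-->2 k-->1
  result₂ = [0↦0 1↦1]
Equal? same morphism ✓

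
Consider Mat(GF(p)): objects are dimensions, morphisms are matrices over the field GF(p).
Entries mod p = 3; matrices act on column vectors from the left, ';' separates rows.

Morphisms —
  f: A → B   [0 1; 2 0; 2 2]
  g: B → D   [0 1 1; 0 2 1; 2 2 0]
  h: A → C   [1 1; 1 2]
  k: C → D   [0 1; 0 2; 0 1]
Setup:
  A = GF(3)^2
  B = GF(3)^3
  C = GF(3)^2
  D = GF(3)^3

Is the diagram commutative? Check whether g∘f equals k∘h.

Along f;g (path 1):
  e0=⟨1,0⟩ f→⟨0,2,2⟩ g→⟨1,0,1⟩
  e1=⟨0,1⟩ f→⟨1,0,2⟩ g→⟨2,2,2⟩
  result₁ = [1 2; 0 2; 1 2]
Along h;k (path 2):
  e0=⟨1,0⟩ h→⟨1,1⟩ k→⟨1,2,1⟩
  e1=⟨0,1⟩ h→⟨1,2⟩ k→⟨2,1,2⟩
  result₂ = [1 2; 2 1; 1 2]
Equal? NO — does not commute

Answer: DOES NOT COMMUTE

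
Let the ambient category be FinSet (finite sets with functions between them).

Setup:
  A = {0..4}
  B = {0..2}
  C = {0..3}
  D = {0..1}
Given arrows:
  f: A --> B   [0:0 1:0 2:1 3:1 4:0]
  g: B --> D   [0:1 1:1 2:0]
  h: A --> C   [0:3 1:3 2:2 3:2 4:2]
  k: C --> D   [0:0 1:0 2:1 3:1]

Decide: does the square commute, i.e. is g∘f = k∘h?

Answer: COMMUTES

Work:
Along f;g (path 1):
  0 f-->0 g-->1
  1 f-->0 g-->1
  2 f-->1 g-->1
  3 f-->1 g-->1
  4 f-->0 g-->1
  result₁ = [0:1 1:1 2:1 3:1 4:1]
Along h;k (path 2):
  0 h-->3 k-->1
  1 h-->3 k-->1
  2 h-->2 k-->1
  3 h-->2 k-->1
  4 h-->2 k-->1
  result₂ = [0:1 1:1 2:1 3:1 4:1]
Equal? equal; square commutes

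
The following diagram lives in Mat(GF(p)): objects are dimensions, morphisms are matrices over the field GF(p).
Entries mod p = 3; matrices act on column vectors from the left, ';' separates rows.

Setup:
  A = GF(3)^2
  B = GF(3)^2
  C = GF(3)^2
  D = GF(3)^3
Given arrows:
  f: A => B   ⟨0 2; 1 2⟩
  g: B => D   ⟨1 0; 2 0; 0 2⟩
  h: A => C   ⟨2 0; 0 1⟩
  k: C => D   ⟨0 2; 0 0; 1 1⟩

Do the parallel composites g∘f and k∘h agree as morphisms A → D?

Answer: DOES NOT COMMUTE

Trace:
Path 1 = f;g:
  e0=[1,0] f=>[0,1] g=>[0,0,2]
  e1=[0,1] f=>[2,2] g=>[2,1,1]
  ⟦path⟧₁ = ⟨0 2; 0 1; 2 1⟩
Path 2 = h;k:
  e0=[1,0] h=>[2,0] k=>[0,0,2]
  e1=[0,1] h=>[0,1] k=>[2,0,1]
  ⟦path⟧₂ = ⟨0 2; 0 0; 2 1⟩
Equal? differ; not commutative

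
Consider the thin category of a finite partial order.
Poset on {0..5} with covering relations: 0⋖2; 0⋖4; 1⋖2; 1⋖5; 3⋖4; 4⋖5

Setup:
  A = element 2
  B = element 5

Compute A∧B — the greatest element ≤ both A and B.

{x : x<=A ∧ x<=B} = {0,1}  (A=2, B=5)
  maximal lower bounds 0 and 1 are incomparable: neither 0<=1 nor 1<=0
→ no greatest lower bound exists

Answer: NO MEET EXISTS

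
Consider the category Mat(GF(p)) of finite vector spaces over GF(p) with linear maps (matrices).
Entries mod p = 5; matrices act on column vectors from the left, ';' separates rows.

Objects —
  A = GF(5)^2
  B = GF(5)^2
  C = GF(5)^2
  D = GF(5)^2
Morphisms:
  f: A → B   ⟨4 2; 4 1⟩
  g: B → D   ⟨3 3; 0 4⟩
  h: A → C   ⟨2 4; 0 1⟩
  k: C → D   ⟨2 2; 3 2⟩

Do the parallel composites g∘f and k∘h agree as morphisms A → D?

Answer: DOES NOT COMMUTE

Work:
Along f;g (path 1):
  e0=⟨1,0⟩ f→⟨4,4⟩ g→⟨4,1⟩
  e1=⟨0,1⟩ f→⟨2,1⟩ g→⟨4,4⟩
  result₁ = ⟨4 4; 1 4⟩
Along h;k (path 2):
  e0=⟨1,0⟩ h→⟨2,0⟩ k→⟨4,1⟩
  e1=⟨0,1⟩ h→⟨4,1⟩ k→⟨0,4⟩
  result₂ = ⟨4 0; 1 4⟩
Equal? differ; not commutative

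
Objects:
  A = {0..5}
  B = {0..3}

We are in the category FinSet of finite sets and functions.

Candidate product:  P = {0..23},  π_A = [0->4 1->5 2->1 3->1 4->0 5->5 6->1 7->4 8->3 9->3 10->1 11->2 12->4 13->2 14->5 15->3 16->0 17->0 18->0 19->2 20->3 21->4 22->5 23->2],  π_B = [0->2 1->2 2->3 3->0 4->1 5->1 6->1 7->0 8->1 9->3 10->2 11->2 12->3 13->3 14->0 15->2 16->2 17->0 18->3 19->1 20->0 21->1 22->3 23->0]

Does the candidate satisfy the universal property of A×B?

Answer: VALID PRODUCT

Work:
|A|·|B| = 6·4 = 24;  |P| = 24
Check the pairing map k ↦ (π_A(k), π_B(k)):
  0 -> (4,2)
  1 -> (5,2)
  2 -> (1,3)
  3 -> (1,0)
  4 -> (0,1)
  5 -> (5,1)
  6 -> (1,1)
  7 -> (4,0)
  8 -> (3,1)
  9 -> (3,3)
  10 -> (1,2)
  11 -> (2,2)
  12 -> (4,3)
  13 -> (2,3)
  14 -> (5,0)
  15 -> (3,2)
  16 -> (0,2)
  17 -> (0,0)
  18 -> (0,3)
  19 -> (2,1)
  20 -> (3,0)
  21 -> (4,1)
  22 -> (5,3)
  23 -> (2,0)
distinct pairs in image: 24 / 24 needed
  → bijection onto A×B; projections well-typed.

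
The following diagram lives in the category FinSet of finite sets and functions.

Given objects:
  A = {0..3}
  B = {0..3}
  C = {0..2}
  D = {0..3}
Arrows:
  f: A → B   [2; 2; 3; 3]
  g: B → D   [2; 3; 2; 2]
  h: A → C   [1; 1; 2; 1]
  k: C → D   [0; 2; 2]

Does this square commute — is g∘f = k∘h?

Path 1 = f;g:
  0 f→2 g→2
  1 f→2 g→2
  2 f→3 g→2
  3 f→3 g→2
  result₁ = [2; 2; 2; 2]
Path 2 = h;k:
  0 h→1 k→2
  1 h→1 k→2
  2 h→2 k→2
  3 h→1 k→2
  result₂ = [2; 2; 2; 2]
Equal? YES — commutes

Answer: COMMUTES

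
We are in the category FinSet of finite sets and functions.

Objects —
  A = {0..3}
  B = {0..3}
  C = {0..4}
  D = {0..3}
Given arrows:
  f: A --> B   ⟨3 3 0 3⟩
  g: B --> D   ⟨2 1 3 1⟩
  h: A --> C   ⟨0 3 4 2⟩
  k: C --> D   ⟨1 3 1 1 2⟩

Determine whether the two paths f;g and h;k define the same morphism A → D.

Answer: COMMUTES

Trace:
Along f;g (path 1):
  0 f-->3 g-->1
  1 f-->3 g-->1
  2 f-->0 g-->2
  3 f-->3 g-->1
  ⟦path⟧₁ = ⟨1 1 2 1⟩
Along h;k (path 2):
  0 h-->0 k-->1
  1 h-->3 k-->1
  2 h-->4 k-->2
  3 h-->2 k-->1
  ⟦path⟧₂ = ⟨1 1 2 1⟩
Equal? same morphism ✓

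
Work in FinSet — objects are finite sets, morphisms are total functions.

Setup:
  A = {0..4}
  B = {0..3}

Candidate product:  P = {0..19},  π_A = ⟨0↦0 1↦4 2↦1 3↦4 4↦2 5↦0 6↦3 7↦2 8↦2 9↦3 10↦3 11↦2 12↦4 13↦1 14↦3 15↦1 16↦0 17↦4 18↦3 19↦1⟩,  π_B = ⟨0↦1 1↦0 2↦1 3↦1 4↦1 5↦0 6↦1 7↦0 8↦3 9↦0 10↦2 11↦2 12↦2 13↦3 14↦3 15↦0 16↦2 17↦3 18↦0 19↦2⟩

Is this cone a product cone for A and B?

Answer: NOT A VALID PRODUCT — duplicate pair at indices 18,9

Derivation:
|A|·|B| = 5·4 = 20;  |P| = 20
Check the pairing map k ↦ (π_A(k), π_B(k)):
  0 ↦ (0,1)
  1 ↦ (4,0)
  2 ↦ (1,1)
  3 ↦ (4,1)
  4 ↦ (2,1)
  5 ↦ (0,0)
  6 ↦ (3,1)
  7 ↦ (2,0)
  8 ↦ (2,3)
  9 ↦ (3,0)
  10 ↦ (3,2)
  11 ↦ (2,2)
  12 ↦ (4,2)
  13 ↦ (1,3)
  14 ↦ (3,3)
  15 ↦ (1,0)
  16 ↦ (0,2)
  17 ↦ (4,3)
  18 ↦ (3,0)  ✗ repeats pair of k=9
  19 ↦ (1,2)
distinct pairs in image: 19 / 20 needed
  → (3,0) hit at k=9 and k=18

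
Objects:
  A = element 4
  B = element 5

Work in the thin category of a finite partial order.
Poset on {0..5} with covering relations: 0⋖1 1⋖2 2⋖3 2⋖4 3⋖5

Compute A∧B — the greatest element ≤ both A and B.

Lower bounds of A=4 and B=5: {0,1,2}
  0 <= 2
  1 <= 2
  2 <= 2
glb = 2

Answer: A∧B = 2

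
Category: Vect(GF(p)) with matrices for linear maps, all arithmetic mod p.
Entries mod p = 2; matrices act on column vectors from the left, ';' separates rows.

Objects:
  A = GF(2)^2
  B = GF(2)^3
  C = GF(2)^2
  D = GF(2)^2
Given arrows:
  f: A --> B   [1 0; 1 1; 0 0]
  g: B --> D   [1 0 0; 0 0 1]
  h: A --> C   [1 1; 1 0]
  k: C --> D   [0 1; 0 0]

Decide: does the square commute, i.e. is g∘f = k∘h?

1) trace f;g:
  e0=⟨1,0⟩ f-->⟨1,1,0⟩ g-->⟨1,0⟩
  e1=⟨0,1⟩ f-->⟨0,1,0⟩ g-->⟨0,0⟩
  result₁ = [1 0; 0 0]
2) trace h;k:
  e0=⟨1,0⟩ h-->⟨1,1⟩ k-->⟨1,0⟩
  e1=⟨0,1⟩ h-->⟨1,0⟩ k-->⟨0,0⟩
  result₂ = [1 0; 0 0]
Equal? YES — commutes

Answer: COMMUTES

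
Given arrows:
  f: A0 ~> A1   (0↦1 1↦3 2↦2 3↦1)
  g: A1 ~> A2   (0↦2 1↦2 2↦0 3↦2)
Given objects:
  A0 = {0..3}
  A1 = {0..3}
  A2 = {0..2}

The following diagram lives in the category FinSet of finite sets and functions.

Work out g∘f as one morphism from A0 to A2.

  0 f~>1 g~>2
  1 f~>3 g~>2
  2 f~>2 g~>0
  3 f~>1 g~>2
⟦path⟧: (0↦2 1↦2 2↦0 3↦2)

Answer: (0↦2 1↦2 2↦0 3↦2)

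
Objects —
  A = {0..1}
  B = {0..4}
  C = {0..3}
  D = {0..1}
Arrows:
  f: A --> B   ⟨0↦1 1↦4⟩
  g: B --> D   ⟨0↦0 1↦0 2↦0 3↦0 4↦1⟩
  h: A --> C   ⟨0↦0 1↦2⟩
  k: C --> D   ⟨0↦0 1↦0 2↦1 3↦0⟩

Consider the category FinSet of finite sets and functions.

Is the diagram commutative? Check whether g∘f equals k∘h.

1) trace f;g:
  0 f-->1 g-->0
  1 f-->4 g-->1
  ⟦path⟧₁ = ⟨0↦0 1↦1⟩
2) trace h;k:
  0 h-->0 k-->0
  1 h-->2 k-->1
  ⟦path⟧₂ = ⟨0↦0 1↦1⟩
Equal? same morphism ✓

Answer: COMMUTES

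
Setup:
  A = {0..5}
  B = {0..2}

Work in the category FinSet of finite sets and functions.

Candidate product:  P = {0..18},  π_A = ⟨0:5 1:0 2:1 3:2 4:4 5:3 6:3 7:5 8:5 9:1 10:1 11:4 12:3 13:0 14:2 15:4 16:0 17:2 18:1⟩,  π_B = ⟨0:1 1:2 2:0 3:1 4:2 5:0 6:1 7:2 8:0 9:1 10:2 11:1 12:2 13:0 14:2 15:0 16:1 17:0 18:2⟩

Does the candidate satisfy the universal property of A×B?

|A|·|B| = 6·3 = 18;  |P| = 19
  → cardinalities differ; no bijection possible.

Answer: NOT A VALID PRODUCT — |P|=19 ≠ |A|·|B|=18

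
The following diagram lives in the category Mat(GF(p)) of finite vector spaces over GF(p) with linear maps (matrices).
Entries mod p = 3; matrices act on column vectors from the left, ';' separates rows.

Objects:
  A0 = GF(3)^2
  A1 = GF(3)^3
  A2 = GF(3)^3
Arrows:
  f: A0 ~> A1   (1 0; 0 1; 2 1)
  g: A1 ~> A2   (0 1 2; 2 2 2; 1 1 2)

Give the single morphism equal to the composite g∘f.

  e0=[1,0] f~>[1,0,2] g~>[1,0,2]
  e1=[0,1] f~>[0,1,1] g~>[0,1,0]
result: (1 0; 0 1; 2 0)

Answer: (1 0; 0 1; 2 0)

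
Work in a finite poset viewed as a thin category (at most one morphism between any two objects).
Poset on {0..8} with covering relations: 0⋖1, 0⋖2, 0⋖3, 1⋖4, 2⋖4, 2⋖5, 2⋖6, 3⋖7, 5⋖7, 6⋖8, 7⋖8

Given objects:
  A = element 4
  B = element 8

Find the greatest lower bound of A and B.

Answer: A∧B = 2

Trace:
Common predecessors of 4,8: {0,2}
  0 ≤ 2
  2 ≤ 2
glb = 2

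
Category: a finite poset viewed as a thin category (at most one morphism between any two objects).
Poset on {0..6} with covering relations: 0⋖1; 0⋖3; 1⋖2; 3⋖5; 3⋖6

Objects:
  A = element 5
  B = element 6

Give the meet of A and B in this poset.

Answer: A∧B = 3

Derivation:
Lower bounds of A=5 and B=6: {0,3}
  0 ≤ 3
  3 ≤ 3
glb = 3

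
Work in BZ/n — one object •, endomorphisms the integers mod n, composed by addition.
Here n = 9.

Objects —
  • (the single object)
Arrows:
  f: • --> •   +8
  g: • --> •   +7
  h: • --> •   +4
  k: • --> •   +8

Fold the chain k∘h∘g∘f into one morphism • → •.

Answer: +0

Work:
  0 +8≡8 +7≡6 +4≡1 +8≡0  (mod 9)
⟦path⟧: +0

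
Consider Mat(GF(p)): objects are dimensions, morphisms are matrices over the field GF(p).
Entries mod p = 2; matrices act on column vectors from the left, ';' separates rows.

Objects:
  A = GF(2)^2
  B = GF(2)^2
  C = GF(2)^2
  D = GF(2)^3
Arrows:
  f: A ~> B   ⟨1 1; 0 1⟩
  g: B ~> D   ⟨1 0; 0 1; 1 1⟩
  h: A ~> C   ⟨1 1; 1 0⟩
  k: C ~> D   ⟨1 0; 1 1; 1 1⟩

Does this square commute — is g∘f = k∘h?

Path 1 = f;g:
  e0=(1,0) f~>(1,0) g~>(1,0,1)
  e1=(0,1) f~>(1,1) g~>(1,1,0)
  ⟦path⟧₁ = ⟨1 1; 0 1; 1 0⟩
Path 2 = h;k:
  e0=(1,0) h~>(1,1) k~>(1,0,0)
  e1=(0,1) h~>(1,0) k~>(1,1,1)
  ⟦path⟧₂ = ⟨1 1; 0 1; 0 1⟩
Equal? differ; not commutative

Answer: DOES NOT COMMUTE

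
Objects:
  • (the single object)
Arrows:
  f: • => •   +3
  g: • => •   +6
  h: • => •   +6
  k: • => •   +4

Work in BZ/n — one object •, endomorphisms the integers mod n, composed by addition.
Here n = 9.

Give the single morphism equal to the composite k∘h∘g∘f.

  0 +3≡3 +6≡0 +6≡6 +4≡1  (mod 9)
composite: +1

Answer: +1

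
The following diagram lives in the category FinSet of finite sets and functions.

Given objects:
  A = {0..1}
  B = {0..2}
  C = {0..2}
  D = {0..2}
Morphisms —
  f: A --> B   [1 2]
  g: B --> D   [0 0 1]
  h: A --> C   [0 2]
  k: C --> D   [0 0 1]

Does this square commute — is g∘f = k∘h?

Answer: COMMUTES

Work:
1) trace f;g:
  0 f-->1 g-->0
  1 f-->2 g-->1
  result₁ = [0 1]
2) trace h;k:
  0 h-->0 k-->0
  1 h-->2 k-->1
  result₂ = [0 1]
Equal? equal; square commutes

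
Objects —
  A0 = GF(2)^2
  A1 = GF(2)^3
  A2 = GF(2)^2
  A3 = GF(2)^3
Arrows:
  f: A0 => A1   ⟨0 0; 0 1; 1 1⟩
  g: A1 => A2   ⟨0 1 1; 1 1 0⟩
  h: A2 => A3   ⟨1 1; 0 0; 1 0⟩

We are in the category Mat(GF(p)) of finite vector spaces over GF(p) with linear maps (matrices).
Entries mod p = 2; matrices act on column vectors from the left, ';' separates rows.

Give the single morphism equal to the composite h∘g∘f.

Answer: ⟨1 1; 0 0; 1 0⟩

Trace:
  e0=⟨1,0⟩ f=>⟨0,0,1⟩ g=>⟨1,0⟩ h=>⟨1,0,1⟩
  e1=⟨0,1⟩ f=>⟨0,1,1⟩ g=>⟨0,1⟩ h=>⟨1,0,0⟩
result: ⟨1 1; 0 0; 1 0⟩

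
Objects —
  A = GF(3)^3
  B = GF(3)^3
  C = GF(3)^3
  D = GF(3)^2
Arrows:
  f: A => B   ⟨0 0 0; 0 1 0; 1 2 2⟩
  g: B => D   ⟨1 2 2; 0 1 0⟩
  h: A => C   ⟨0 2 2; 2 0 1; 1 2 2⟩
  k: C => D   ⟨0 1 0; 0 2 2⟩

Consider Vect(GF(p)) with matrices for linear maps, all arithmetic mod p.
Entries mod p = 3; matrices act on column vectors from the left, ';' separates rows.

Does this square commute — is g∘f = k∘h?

Along f;g (path 1):
  e0=(1,0,0) f=>(0,0,1) g=>(2,0)
  e1=(0,1,0) f=>(0,1,2) g=>(0,1)
  e2=(0,0,1) f=>(0,0,2) g=>(1,0)
  ⟦path⟧₁ = ⟨2 0 1; 0 1 0⟩
Along h;k (path 2):
  e0=(1,0,0) h=>(0,2,1) k=>(2,0)
  e1=(0,1,0) h=>(2,0,2) k=>(0,1)
  e2=(0,0,1) h=>(2,1,2) k=>(1,0)
  ⟦path⟧₂ = ⟨2 0 1; 0 1 0⟩
Equal? same morphism ✓

Answer: COMMUTES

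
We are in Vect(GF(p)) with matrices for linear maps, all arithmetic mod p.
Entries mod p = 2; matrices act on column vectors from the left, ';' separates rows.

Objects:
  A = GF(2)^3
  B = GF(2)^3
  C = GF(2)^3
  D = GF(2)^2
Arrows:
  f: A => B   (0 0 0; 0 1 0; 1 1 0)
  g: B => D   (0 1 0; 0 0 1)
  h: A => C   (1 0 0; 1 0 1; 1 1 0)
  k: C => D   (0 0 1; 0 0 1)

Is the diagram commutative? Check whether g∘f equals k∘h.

Answer: DOES NOT COMMUTE

Work:
1) trace f;g:
  e0=(1,0,0) f=>(0,0,1) g=>(0,1)
  e1=(0,1,0) f=>(0,1,1) g=>(1,1)
  e2=(0,0,1) f=>(0,0,0) g=>(0,0)
  result₁ = (0 1 0; 1 1 0)
2) trace h;k:
  e0=(1,0,0) h=>(1,1,1) k=>(1,1)
  e1=(0,1,0) h=>(0,0,1) k=>(1,1)
  e2=(0,0,1) h=>(0,1,0) k=>(0,0)
  result₂ = (1 1 0; 1 1 0)
Equal? distinct morphisms ✗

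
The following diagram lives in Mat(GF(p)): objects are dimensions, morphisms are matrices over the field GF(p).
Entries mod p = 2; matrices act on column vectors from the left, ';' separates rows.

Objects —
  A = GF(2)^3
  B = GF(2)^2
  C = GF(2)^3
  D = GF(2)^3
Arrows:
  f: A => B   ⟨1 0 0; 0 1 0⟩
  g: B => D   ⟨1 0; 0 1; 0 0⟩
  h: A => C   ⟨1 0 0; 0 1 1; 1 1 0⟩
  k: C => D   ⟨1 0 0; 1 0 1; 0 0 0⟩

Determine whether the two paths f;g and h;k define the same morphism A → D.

Along f;g (path 1):
  e0=[1,0,0] f=>[1,0] g=>[1,0,0]
  e1=[0,1,0] f=>[0,1] g=>[0,1,0]
  e2=[0,0,1] f=>[0,0] g=>[0,0,0]
  result₁ = ⟨1 0 0; 0 1 0; 0 0 0⟩
Along h;k (path 2):
  e0=[1,0,0] h=>[1,0,1] k=>[1,0,0]
  e1=[0,1,0] h=>[0,1,1] k=>[0,1,0]
  e2=[0,0,1] h=>[0,1,0] k=>[0,0,0]
  result₂ = ⟨1 0 0; 0 1 0; 0 0 0⟩
Equal? same morphism ✓

Answer: COMMUTES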